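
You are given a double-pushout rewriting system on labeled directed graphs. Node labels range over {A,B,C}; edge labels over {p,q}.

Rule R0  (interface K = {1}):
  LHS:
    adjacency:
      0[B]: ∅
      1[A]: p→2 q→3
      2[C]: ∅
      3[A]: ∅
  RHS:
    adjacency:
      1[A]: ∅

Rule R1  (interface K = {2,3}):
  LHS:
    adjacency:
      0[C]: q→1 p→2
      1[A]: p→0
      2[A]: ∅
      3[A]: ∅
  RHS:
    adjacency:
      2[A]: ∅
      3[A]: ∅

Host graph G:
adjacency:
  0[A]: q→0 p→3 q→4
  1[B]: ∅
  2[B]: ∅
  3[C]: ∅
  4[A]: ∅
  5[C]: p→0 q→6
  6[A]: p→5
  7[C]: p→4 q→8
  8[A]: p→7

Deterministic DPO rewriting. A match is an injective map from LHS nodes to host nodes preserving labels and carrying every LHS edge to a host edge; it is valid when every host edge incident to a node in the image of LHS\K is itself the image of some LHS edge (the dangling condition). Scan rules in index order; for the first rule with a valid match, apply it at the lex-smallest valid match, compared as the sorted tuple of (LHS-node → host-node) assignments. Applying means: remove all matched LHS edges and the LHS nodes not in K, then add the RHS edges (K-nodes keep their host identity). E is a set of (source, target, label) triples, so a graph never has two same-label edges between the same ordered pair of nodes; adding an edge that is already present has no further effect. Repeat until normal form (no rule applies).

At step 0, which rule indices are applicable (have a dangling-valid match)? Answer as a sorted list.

Answer: [R1]

Steps:
R0: no valid match — 2 raw matches, all fail dangling condition
R1: 4 valid matches — {0↦5, 1↦6, 2↦0, 3↦4}, {0↦5, 1↦6, 2↦0, 3↦8}, {0↦7, 1↦8, 2↦4, 3↦0} (+1 more)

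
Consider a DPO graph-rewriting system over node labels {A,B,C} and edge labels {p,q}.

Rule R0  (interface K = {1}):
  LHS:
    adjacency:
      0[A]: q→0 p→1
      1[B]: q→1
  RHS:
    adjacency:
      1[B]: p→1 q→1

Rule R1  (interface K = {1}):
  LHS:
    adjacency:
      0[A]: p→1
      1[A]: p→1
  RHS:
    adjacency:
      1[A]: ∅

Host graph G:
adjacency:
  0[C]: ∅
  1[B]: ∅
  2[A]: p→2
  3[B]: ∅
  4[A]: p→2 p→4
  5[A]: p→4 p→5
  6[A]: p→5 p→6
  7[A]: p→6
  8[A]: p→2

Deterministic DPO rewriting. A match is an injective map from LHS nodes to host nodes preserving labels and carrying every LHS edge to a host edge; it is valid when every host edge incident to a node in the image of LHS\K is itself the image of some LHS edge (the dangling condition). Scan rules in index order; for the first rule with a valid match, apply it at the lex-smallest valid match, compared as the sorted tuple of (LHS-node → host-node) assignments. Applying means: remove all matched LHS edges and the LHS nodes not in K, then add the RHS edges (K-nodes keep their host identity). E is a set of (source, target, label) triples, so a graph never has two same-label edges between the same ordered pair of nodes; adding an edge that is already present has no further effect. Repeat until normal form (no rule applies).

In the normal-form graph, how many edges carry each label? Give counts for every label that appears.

[0] host  ⇒  9 nodes, 9 edges  {2-p->2 4-p->2 4-p->4 5-p->4 5-p->5 6-p->5 6-p->6 7-p->6 8-p->2}
[1] R1 @ {0↦7, 1↦6}  ⇒  8 nodes, 7 edges  {2-p->2 4-p->2 4-p->4 5-p->4 5-p->5 6-p->5 8-p->2}
[2] R1 @ {0↦6, 1↦5}  ⇒  7 nodes, 5 edges  {2-p->2 4-p->2 4-p->4 5-p->4 8-p->2}
[3] R1 @ {0↦5, 1↦4}  ⇒  6 nodes, 3 edges  {2-p->2 4-p->2 8-p->2}
[4] R1 @ {0↦4, 1↦2}  ⇒  5 nodes, 1 edges  {8-p->2}
halt: no rule applies after step 4
NF edges: [(8, 2, 'p')]

Answer: p:1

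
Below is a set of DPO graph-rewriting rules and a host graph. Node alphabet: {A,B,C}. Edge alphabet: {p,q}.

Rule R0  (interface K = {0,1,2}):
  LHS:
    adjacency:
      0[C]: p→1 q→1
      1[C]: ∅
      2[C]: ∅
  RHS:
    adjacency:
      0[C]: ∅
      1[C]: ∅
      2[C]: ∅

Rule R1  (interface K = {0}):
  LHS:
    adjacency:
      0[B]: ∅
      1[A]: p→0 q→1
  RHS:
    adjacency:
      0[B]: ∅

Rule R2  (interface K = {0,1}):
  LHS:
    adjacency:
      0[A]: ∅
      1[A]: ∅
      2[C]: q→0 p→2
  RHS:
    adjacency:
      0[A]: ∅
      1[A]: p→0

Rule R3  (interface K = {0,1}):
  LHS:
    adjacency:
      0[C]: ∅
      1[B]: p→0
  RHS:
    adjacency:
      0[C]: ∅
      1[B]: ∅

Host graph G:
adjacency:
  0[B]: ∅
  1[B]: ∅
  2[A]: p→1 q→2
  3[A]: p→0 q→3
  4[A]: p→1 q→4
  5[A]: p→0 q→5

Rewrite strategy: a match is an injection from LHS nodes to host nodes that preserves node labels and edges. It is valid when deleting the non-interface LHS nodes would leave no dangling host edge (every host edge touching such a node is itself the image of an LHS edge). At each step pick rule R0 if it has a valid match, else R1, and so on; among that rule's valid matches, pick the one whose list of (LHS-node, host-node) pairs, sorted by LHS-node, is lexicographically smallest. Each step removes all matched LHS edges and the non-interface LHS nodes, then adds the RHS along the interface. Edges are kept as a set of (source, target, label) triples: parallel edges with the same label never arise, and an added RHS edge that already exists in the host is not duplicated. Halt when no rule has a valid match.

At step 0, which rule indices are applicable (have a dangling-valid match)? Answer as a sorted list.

Answer: [R1]

Rewrite trace:
R0: no valid match — LHS pattern not found
R1: 4 valid matches — {0↦0, 1↦3}, {0↦0, 1↦5}, {0↦1, 1↦2} (+1 more)
R2: no valid match — LHS pattern not found
R3: no valid match — LHS pattern not found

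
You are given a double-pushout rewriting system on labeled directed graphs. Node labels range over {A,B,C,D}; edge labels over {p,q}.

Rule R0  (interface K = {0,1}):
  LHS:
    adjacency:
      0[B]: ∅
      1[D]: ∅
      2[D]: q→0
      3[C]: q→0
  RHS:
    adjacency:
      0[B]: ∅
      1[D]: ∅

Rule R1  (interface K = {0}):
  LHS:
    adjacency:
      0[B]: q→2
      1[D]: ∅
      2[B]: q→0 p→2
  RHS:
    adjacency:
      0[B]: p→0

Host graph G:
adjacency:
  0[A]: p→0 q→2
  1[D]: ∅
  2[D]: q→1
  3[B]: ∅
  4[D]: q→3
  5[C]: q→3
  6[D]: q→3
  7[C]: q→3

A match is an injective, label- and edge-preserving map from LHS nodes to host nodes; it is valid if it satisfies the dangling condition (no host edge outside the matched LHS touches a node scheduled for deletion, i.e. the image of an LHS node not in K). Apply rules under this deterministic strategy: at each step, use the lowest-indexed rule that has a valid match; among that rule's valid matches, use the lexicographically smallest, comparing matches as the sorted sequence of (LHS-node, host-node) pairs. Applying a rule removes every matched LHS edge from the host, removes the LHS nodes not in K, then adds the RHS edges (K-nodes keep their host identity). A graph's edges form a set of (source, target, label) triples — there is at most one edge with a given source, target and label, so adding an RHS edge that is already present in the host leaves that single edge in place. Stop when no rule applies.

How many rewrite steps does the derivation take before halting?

Answer: 2

Derivation:
initial: |V|=8 |E|=7  E = 0-p->0 0-q->2 2-q->1 4-q->3 5-q->3 6-q->3 7-q->3
step 1: apply R0 at {0↦3, 1↦1, 2↦4, 3↦5}  → |V|=6 |E|=5  E = 0-p->0 0-q->2 2-q->1 6-q->3 7-q->3
step 2: apply R0 at {0↦3, 1↦1, 2↦6, 3↦7}  → |V|=4 |E|=3  E = 0-p->0 0-q->2 2-q->1
halt: no rule applies after step 2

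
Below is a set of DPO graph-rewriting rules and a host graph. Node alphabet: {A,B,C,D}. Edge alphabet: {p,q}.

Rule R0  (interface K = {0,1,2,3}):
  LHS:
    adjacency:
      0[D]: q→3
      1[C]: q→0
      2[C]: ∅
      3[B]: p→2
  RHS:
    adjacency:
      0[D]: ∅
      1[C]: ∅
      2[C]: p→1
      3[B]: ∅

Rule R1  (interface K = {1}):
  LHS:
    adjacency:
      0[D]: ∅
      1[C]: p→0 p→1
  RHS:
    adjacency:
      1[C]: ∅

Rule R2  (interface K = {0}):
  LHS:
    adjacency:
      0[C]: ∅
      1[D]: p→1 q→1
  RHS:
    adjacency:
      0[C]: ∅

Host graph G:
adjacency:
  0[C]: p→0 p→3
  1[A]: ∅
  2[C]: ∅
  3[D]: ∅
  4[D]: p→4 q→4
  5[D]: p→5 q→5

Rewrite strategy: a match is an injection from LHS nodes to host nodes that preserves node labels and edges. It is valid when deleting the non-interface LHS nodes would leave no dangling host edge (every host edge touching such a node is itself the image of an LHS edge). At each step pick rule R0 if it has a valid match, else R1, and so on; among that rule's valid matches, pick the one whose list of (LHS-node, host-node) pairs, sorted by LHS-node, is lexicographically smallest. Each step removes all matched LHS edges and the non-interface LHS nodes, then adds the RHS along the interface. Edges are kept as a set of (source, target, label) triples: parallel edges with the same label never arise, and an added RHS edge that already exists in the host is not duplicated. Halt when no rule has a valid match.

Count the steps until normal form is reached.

Answer: 3

Steps:
[0] host  ⇒  6 nodes, 6 edges  {0-p->0 0-p->3 4-p->4 4-q->4 5-p->5 5-q->5}
[1] R1 @ {0↦3, 1↦0}  ⇒  5 nodes, 4 edges  {4-p->4 4-q->4 5-p->5 5-q->5}
[2] R2 @ {0↦0, 1↦4}  ⇒  4 nodes, 2 edges  {5-p->5 5-q->5}
[3] R2 @ {0↦0, 1↦5}  ⇒  3 nodes, 0 edges  {∅}
final graph: no rule applies after step 3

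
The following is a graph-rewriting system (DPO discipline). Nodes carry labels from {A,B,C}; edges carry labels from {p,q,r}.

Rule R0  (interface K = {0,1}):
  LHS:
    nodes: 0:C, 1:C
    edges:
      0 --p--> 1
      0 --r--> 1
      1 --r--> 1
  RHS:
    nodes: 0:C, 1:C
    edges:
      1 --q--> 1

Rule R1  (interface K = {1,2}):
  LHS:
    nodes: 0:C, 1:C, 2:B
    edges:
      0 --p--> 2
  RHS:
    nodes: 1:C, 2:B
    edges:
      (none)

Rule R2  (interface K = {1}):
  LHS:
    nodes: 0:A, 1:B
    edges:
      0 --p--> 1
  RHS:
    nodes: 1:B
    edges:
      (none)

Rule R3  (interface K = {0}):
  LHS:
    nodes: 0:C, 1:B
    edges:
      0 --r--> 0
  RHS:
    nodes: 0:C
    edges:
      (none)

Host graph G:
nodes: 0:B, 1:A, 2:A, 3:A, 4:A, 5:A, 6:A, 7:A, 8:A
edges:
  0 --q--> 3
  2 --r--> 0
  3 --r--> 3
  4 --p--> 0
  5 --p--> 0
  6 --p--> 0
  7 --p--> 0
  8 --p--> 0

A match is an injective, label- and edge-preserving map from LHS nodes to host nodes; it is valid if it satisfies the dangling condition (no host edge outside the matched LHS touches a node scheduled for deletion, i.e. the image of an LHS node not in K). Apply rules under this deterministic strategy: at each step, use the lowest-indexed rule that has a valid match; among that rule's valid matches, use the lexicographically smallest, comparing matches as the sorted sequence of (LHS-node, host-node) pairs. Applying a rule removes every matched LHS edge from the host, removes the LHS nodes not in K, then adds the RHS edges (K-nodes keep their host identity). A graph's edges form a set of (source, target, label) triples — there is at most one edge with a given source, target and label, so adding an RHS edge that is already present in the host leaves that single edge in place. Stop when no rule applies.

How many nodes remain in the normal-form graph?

initial: |V|=9 |E|=8  E = 0-q->3 2-r->0 3-r->3 4-p->0 5-p->0 6-p->0 7-p->0 8-p->0
step 1: apply R2 at {0↦4, 1↦0}  → |V|=8 |E|=7  E = 0-q->3 2-r->0 3-r->3 5-p->0 6-p->0 7-p->0 8-p->0
step 2: apply R2 at {0↦5, 1↦0}  → |V|=7 |E|=6  E = 0-q->3 2-r->0 3-r->3 6-p->0 7-p->0 8-p->0
step 3: apply R2 at {0↦6, 1↦0}  → |V|=6 |E|=5  E = 0-q->3 2-r->0 3-r->3 7-p->0 8-p->0
step 4: apply R2 at {0↦7, 1↦0}  → |V|=5 |E|=4  E = 0-q->3 2-r->0 3-r->3 8-p->0
step 5: apply R2 at {0↦8, 1↦0}  → |V|=4 |E|=3  E = 0-q->3 2-r->0 3-r->3
halt: no rule applies after step 5
NF nodes: {0:B, 1:A, 2:A, 3:A}

Answer: 4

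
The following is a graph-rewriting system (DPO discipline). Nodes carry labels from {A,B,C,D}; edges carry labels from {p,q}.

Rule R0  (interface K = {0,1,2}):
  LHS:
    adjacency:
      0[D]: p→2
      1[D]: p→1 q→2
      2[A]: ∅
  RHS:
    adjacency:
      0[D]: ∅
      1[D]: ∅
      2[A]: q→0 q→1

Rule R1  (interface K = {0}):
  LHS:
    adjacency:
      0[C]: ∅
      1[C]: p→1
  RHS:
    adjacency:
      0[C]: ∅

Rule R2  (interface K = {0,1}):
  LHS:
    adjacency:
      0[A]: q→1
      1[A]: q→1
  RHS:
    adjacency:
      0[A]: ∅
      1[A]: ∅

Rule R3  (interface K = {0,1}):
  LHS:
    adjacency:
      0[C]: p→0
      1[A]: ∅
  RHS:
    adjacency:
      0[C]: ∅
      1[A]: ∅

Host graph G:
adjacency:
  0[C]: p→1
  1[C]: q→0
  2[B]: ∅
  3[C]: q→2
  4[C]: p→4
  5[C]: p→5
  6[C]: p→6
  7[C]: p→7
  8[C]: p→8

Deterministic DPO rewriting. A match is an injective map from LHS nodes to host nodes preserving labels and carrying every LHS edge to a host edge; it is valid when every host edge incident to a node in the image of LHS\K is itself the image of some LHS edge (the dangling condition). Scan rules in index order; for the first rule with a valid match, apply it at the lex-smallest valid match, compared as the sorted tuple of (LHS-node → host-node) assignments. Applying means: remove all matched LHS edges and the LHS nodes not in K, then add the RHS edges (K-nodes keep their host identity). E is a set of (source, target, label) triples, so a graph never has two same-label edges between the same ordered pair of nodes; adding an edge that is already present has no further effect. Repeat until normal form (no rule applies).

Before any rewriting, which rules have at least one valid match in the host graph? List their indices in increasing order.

Answer: [R1]

Rewrite trace:
R0: no valid match — LHS pattern not found
R1: 35 valid matches — {0↦0, 1↦4}, {0↦0, 1↦5}, {0↦0, 1↦6} (+32 more)
R2: no valid match — LHS pattern not found
R3: no valid match — LHS pattern not found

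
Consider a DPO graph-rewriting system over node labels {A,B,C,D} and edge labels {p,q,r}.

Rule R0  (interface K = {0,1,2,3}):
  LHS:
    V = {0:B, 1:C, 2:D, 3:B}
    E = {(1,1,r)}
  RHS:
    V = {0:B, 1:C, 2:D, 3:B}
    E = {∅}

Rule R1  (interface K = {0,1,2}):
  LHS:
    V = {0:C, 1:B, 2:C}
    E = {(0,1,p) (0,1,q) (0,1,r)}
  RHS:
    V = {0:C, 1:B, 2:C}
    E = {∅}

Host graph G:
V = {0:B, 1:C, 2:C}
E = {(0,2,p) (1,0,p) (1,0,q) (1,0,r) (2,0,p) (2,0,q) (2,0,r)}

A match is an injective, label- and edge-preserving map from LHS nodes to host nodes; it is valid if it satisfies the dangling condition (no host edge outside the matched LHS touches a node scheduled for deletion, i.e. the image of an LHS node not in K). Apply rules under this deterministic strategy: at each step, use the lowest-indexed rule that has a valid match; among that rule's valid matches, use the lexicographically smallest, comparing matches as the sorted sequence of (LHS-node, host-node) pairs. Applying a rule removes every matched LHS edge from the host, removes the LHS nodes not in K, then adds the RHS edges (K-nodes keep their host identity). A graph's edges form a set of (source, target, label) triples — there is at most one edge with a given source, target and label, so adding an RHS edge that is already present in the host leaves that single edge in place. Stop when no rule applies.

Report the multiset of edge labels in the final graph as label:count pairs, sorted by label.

[0] host  ⇒  3 nodes, 7 edges  {0-p->2 1-p->0 1-q->0 1-r->0 2-p->0 2-q->0 2-r->0}
[1] R1 @ {0↦1, 1↦0, 2↦2}  ⇒  3 nodes, 4 edges  {0-p->2 2-p->0 2-q->0 2-r->0}
[2] R1 @ {0↦2, 1↦0, 2↦1}  ⇒  3 nodes, 1 edges  {0-p->2}
final graph: no rule applies after step 2
NF edges: [(0, 2, 'p')]

Answer: p:1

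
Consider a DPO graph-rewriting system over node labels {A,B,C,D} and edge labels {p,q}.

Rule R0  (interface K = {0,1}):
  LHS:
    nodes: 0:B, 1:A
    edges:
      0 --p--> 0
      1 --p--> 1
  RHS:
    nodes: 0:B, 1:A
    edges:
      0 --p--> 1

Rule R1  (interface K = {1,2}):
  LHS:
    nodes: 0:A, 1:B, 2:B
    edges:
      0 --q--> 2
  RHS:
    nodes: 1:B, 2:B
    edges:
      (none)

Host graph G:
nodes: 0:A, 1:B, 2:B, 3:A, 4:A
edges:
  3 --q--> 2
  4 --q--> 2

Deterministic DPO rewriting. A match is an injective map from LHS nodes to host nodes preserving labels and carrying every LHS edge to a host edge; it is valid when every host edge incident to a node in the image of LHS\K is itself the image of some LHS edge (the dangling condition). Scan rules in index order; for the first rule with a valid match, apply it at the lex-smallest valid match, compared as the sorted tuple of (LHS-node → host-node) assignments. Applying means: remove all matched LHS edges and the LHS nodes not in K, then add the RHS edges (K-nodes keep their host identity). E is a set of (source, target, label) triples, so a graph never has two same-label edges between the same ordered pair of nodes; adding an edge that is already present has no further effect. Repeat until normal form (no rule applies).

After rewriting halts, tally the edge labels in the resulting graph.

Answer: (no edges)

Steps:
start.  V:5 E:2  edges: 3-q->2 4-q->2
1. fire R1 via {0↦3, 1↦1, 2↦2}  →  V:4 E:1  edges: 4-q->2
2. fire R1 via {0↦4, 1↦1, 2↦2}  →  V:3 E:0  edges: ∅
halt: no rule applies after step 2
NF edges: []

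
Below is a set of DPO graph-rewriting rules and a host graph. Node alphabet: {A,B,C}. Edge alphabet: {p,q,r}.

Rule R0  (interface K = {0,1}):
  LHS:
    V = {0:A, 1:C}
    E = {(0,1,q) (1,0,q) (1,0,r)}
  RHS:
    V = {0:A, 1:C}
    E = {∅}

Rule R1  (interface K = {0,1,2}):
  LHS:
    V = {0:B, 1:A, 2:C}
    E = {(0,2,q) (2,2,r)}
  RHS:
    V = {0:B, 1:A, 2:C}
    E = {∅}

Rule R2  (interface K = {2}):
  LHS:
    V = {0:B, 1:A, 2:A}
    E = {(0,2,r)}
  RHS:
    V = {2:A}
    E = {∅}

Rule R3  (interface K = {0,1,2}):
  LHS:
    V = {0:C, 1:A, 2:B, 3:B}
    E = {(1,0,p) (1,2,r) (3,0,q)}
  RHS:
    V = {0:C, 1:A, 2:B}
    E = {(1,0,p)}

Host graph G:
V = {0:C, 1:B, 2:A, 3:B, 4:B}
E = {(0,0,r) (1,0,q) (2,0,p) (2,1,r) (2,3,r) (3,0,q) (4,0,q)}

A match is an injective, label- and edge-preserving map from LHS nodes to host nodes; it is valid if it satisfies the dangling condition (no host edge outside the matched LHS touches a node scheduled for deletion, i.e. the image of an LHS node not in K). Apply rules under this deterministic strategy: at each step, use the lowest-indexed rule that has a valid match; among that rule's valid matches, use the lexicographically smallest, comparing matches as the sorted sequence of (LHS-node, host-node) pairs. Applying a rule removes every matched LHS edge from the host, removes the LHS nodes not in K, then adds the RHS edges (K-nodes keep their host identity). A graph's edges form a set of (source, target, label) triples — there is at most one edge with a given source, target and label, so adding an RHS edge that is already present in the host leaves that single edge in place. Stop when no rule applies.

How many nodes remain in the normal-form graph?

start.  V:5 E:7  edges: 0-r->0 1-q->0 2-p->0 2-r->1 2-r->3 3-q->0 4-q->0
1. fire R1 via {0↦1, 1↦2, 2↦0}  →  V:5 E:5  edges: 2-p->0 2-r->1 2-r->3 3-q->0 4-q->0
2. fire R3 via {0↦0, 1↦2, 2↦1, 3↦4}  →  V:4 E:3  edges: 2-p->0 2-r->3 3-q->0
halt: no rule applies after step 2
NF nodes: {0:C, 1:B, 2:A, 3:B}

Answer: 4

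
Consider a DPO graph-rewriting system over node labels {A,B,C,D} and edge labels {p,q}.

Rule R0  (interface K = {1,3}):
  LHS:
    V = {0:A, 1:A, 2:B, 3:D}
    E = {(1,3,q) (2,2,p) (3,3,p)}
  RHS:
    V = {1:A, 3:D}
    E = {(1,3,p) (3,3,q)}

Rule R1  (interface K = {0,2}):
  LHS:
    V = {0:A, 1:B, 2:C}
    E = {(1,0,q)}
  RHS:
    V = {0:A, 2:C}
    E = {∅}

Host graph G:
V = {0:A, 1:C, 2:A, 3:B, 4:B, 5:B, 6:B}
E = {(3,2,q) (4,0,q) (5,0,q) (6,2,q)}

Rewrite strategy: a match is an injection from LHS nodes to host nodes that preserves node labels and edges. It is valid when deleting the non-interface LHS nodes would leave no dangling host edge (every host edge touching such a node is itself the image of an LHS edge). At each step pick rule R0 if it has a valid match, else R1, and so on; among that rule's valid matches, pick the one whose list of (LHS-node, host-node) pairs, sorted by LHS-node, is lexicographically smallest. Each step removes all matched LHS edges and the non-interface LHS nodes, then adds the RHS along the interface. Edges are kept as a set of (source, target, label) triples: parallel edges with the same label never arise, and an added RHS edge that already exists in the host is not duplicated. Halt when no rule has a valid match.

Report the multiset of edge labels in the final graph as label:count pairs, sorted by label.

initial: |V|=7 |E|=4  E = 3-q->2 4-q->0 5-q->0 6-q->2
step 1: apply R1 at {0↦0, 1↦4, 2↦1}  → |V|=6 |E|=3  E = 3-q->2 5-q->0 6-q->2
step 2: apply R1 at {0↦0, 1↦5, 2↦1}  → |V|=5 |E|=2  E = 3-q->2 6-q->2
step 3: apply R1 at {0↦2, 1↦3, 2↦1}  → |V|=4 |E|=1  E = 6-q->2
step 4: apply R1 at {0↦2, 1↦6, 2↦1}  → |V|=3 |E|=0  E = ∅
normal form: no rule applies after step 4
NF edges: []

Answer: (no edges)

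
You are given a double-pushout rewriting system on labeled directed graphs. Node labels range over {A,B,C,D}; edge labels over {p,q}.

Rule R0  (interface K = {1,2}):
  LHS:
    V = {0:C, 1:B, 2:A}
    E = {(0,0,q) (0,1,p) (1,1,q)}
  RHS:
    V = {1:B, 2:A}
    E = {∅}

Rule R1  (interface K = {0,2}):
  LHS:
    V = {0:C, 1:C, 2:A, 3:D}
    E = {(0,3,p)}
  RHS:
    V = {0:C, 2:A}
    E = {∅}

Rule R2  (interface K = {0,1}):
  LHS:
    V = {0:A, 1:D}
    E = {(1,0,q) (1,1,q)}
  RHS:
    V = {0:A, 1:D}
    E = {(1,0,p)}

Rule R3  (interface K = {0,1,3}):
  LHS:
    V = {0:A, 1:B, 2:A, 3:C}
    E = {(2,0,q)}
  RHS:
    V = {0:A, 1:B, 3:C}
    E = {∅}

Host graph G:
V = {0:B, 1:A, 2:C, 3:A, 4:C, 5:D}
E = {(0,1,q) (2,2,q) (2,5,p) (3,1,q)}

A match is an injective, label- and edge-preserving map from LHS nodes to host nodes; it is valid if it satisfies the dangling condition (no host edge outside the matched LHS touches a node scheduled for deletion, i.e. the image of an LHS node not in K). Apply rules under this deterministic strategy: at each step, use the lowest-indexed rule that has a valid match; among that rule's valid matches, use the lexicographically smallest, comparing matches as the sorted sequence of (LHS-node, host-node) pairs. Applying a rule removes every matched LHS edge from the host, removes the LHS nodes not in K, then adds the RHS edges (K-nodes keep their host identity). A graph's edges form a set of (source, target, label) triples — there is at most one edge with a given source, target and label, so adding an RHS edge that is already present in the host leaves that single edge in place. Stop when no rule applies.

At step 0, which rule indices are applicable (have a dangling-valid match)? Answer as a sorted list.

R0: no valid match — LHS pattern not found
R1: 2 valid matches — {0↦2, 1↦4, 2↦1, 3↦5}, {0↦2, 1↦4, 2↦3, 3↦5}
R2: no valid match — LHS pattern not found
R3: 2 valid matches — {0↦1, 1↦0, 2↦3, 3↦2}, {0↦1, 1↦0, 2↦3, 3↦4}

Answer: [R1,R3]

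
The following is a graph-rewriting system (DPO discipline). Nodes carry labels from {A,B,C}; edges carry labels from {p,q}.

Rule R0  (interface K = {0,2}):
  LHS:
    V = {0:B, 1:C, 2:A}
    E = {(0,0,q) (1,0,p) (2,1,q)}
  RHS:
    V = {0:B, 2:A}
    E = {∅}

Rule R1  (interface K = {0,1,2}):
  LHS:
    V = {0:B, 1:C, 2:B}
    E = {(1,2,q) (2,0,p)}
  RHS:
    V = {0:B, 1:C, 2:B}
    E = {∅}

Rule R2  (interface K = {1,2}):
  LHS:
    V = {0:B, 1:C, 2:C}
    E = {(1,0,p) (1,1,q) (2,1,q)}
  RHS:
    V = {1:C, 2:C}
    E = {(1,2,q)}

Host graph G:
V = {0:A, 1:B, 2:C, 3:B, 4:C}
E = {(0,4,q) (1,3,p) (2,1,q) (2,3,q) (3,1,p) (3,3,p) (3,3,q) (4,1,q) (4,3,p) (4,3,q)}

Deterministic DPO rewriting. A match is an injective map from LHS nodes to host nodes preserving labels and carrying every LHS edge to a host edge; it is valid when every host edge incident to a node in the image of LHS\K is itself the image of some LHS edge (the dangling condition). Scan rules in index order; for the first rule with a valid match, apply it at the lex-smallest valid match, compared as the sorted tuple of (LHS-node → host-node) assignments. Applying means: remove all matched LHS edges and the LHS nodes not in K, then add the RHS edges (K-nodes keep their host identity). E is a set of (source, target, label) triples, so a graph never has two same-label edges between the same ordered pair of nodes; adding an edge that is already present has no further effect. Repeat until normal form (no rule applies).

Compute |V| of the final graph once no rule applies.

initial: |V|=5 |E|=10  E = 0-q->4 1-p->3 2-q->1 2-q->3 3-p->1 3-p->3 3-q->3 4-q->1 4-p->3 4-q->3
step 1: apply R1 at {0↦1, 1↦2, 2↦3}  → |V|=5 |E|=8  E = 0-q->4 1-p->3 2-q->1 3-p->3 3-q->3 4-q->1 4-p->3 4-q->3
step 2: apply R1 at {0↦3, 1↦2, 2↦1}  → |V|=5 |E|=6  E = 0-q->4 3-p->3 3-q->3 4-q->1 4-p->3 4-q->3
halt: no rule applies after step 2
NF nodes: {0:A, 1:B, 2:C, 3:B, 4:C}

Answer: 5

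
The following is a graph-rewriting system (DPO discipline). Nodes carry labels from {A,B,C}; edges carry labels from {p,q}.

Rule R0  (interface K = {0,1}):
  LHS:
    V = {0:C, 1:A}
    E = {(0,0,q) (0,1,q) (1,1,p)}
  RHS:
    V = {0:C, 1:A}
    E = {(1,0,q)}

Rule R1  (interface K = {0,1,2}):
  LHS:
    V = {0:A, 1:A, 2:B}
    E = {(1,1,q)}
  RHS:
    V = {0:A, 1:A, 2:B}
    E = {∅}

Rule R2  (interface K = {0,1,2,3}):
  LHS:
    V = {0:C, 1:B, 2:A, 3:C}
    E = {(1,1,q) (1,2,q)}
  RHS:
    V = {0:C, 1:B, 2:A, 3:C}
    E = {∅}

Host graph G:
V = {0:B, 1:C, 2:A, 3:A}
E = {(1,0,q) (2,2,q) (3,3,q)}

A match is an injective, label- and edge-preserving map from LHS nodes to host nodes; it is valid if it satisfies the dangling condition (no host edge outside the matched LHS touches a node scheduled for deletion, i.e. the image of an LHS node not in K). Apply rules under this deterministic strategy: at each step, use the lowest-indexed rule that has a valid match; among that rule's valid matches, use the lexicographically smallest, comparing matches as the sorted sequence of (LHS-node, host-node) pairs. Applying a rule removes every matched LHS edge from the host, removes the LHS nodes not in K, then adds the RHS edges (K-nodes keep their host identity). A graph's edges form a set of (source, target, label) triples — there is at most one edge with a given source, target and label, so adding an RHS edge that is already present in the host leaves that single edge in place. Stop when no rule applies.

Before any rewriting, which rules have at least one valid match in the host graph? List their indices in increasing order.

Answer: [R1]

Derivation:
R0: no valid match — LHS pattern not found
R1: 2 valid matches — {0↦2, 1↦3, 2↦0}, {0↦3, 1↦2, 2↦0}
R2: no valid match — LHS pattern not found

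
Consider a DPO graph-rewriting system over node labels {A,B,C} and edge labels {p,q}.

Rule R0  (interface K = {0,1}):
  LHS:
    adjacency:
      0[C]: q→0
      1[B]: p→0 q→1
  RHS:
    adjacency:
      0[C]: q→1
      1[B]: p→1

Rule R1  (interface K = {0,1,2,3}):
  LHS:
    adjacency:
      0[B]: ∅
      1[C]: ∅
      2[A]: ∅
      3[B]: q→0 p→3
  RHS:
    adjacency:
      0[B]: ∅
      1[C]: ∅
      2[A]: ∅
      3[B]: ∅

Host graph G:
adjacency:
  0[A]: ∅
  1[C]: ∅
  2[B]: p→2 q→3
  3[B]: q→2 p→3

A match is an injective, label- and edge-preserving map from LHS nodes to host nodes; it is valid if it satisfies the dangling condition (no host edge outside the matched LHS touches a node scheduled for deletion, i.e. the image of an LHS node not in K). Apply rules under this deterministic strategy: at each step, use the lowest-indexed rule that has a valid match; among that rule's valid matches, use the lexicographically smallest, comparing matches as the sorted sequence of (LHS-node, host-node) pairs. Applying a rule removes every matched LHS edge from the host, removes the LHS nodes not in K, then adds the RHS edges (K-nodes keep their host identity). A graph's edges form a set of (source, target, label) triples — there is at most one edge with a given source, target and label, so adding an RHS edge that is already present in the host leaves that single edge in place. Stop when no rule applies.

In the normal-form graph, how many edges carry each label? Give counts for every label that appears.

initial: |V|=4 |E|=4  E = 2-p->2 2-q->3 3-q->2 3-p->3
step 1: apply R1 at {0↦2, 1↦1, 2↦0, 3↦3}  → |V|=4 |E|=2  E = 2-p->2 2-q->3
step 2: apply R1 at {0↦3, 1↦1, 2↦0, 3↦2}  → |V|=4 |E|=0  E = ∅
halt: no rule applies after step 2
NF edges: []

Answer: (no edges)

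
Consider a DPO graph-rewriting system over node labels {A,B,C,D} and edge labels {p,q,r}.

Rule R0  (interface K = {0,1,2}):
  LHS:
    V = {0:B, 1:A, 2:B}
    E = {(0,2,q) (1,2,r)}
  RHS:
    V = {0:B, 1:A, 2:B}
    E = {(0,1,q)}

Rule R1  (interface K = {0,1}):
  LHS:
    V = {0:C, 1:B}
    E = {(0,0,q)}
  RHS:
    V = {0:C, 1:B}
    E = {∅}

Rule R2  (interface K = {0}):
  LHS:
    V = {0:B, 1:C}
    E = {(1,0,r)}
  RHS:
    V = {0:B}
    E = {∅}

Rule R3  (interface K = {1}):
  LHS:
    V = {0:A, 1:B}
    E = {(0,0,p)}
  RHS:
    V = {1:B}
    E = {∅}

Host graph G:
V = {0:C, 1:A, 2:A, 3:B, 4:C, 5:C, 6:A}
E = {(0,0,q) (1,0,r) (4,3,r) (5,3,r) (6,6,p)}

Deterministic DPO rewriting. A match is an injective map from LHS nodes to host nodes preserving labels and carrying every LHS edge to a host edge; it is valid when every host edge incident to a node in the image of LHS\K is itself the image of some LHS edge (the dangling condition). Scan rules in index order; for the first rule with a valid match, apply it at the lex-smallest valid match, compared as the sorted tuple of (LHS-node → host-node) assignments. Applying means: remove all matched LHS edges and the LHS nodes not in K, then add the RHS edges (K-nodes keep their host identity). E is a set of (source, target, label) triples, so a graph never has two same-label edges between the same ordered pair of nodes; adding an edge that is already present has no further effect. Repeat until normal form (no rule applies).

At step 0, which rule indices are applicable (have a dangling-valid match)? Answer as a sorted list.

R0: no valid match — LHS pattern not found
R1: 1 valid match — {0↦0, 1↦3}
R2: 2 valid matches — {0↦3, 1↦4}, {0↦3, 1↦5}
R3: 1 valid match — {0↦6, 1↦3}

Answer: [R1,R2,R3]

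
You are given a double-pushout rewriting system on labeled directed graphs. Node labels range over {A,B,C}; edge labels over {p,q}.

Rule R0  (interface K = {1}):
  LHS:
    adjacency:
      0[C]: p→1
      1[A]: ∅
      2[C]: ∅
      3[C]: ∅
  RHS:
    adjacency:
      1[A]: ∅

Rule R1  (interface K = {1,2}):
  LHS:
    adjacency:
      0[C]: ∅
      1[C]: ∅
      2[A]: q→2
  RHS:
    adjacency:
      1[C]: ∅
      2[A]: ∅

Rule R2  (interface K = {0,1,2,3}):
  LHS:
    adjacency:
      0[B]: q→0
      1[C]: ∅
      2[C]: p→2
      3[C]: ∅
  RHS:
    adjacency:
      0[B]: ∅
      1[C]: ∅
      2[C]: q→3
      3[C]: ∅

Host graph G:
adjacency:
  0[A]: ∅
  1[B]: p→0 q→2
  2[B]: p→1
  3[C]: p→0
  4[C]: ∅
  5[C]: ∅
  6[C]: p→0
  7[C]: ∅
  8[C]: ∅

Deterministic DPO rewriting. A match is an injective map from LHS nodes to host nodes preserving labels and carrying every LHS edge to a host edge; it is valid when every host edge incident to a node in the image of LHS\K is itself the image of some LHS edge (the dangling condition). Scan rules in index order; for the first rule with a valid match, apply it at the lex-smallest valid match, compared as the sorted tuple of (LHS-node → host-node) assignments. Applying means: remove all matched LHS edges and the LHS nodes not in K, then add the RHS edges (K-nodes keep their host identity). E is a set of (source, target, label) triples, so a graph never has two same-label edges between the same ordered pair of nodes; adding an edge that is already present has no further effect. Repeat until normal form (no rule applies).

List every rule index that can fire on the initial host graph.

Answer: [R0]

Steps:
R0: 24 valid matches — {0↦3, 1↦0, 2↦4, 3↦5}, {0↦3, 1↦0, 2↦4, 3↦7}, {0↦3, 1↦0, 2↦4, 3↦8} (+21 more)
R1: no valid match — LHS pattern not found
R2: no valid match — LHS pattern not found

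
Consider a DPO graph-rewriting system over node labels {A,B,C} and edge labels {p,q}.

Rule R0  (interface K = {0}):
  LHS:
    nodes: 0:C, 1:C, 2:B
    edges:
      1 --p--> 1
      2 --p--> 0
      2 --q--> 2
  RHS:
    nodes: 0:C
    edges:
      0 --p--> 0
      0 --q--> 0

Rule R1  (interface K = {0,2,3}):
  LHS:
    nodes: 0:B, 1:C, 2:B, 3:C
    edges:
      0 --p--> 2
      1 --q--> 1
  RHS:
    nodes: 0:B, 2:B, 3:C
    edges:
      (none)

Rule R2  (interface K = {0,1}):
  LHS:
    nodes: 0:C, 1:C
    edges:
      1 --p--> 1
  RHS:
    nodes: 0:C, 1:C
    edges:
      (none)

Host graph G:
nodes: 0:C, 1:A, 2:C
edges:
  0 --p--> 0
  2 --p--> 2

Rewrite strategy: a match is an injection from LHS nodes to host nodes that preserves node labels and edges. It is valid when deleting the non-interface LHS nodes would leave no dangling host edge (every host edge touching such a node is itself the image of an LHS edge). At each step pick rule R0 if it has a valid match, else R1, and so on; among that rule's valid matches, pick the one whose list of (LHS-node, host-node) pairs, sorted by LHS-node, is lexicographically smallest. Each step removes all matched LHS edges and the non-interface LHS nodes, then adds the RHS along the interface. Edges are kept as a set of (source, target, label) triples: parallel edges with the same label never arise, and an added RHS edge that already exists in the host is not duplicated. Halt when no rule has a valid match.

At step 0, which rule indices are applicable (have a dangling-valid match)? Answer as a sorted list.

Answer: [R2]

Derivation:
R0: no valid match — LHS pattern not found
R1: no valid match — LHS pattern not found
R2: 2 valid matches — {0↦0, 1↦2}, {0↦2, 1↦0}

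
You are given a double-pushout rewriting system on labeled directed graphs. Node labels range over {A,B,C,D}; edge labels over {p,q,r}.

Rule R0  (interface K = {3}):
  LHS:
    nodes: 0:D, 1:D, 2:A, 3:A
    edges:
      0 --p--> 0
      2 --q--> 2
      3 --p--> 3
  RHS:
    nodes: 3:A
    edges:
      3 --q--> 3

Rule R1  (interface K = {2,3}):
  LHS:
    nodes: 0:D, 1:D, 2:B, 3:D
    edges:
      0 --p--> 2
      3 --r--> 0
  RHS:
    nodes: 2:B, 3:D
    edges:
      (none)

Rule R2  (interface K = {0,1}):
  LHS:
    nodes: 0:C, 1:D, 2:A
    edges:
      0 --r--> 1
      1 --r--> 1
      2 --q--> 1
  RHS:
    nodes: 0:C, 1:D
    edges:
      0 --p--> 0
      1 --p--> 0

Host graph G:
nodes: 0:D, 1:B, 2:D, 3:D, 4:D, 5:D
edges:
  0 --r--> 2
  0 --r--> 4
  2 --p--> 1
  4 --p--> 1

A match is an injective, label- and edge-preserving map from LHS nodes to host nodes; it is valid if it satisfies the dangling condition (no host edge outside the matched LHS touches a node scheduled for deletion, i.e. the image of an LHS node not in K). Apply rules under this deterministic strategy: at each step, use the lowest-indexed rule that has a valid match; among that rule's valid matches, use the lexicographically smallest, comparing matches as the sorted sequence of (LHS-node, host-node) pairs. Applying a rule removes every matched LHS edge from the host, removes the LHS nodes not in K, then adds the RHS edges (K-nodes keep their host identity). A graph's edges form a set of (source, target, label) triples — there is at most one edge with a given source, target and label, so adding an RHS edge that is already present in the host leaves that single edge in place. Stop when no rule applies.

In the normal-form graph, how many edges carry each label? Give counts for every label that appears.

start.  V:6 E:4  edges: 0-r->2 0-r->4 2-p->1 4-p->1
1. fire R1 via {0↦2, 1↦3, 2↦1, 3↦0}  →  V:4 E:2  edges: 0-r->4 4-p->1
2. fire R1 via {0↦4, 1↦5, 2↦1, 3↦0}  →  V:2 E:0  edges: ∅
final graph: no rule applies after step 2
NF edges: []

Answer: (no edges)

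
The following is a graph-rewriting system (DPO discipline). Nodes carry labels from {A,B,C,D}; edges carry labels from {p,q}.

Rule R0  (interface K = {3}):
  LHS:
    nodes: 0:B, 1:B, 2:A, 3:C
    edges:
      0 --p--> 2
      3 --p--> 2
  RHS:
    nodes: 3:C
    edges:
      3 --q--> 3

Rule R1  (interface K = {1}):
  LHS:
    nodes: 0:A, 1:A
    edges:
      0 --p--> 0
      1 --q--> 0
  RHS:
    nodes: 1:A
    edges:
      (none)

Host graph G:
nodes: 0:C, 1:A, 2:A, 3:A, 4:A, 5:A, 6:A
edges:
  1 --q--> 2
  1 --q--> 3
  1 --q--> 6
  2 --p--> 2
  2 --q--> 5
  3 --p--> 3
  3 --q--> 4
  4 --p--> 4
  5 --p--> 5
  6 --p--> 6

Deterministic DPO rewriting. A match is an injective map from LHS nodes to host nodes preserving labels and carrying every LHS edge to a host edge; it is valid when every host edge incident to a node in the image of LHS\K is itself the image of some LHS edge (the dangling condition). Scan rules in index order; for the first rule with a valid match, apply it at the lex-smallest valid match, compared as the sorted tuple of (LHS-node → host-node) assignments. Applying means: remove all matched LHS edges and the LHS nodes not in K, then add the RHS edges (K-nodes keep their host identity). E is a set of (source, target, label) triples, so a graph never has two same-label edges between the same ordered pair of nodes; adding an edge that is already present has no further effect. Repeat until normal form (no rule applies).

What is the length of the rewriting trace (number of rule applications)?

initial: |V|=7 |E|=10  E = 1-q->2 1-q->3 1-q->6 2-p->2 2-q->5 3-p->3 3-q->4 4-p->4 5-p->5 6-p->6
step 1: apply R1 at {0↦4, 1↦3}  → |V|=6 |E|=8  E = 1-q->2 1-q->3 1-q->6 2-p->2 2-q->5 3-p->3 5-p->5 6-p->6
step 2: apply R1 at {0↦3, 1↦1}  → |V|=5 |E|=6  E = 1-q->2 1-q->6 2-p->2 2-q->5 5-p->5 6-p->6
step 3: apply R1 at {0↦5, 1↦2}  → |V|=4 |E|=4  E = 1-q->2 1-q->6 2-p->2 6-p->6
step 4: apply R1 at {0↦2, 1↦1}  → |V|=3 |E|=2  E = 1-q->6 6-p->6
step 5: apply R1 at {0↦6, 1↦1}  → |V|=2 |E|=0  E = ∅
halt: no rule applies after step 5

Answer: 5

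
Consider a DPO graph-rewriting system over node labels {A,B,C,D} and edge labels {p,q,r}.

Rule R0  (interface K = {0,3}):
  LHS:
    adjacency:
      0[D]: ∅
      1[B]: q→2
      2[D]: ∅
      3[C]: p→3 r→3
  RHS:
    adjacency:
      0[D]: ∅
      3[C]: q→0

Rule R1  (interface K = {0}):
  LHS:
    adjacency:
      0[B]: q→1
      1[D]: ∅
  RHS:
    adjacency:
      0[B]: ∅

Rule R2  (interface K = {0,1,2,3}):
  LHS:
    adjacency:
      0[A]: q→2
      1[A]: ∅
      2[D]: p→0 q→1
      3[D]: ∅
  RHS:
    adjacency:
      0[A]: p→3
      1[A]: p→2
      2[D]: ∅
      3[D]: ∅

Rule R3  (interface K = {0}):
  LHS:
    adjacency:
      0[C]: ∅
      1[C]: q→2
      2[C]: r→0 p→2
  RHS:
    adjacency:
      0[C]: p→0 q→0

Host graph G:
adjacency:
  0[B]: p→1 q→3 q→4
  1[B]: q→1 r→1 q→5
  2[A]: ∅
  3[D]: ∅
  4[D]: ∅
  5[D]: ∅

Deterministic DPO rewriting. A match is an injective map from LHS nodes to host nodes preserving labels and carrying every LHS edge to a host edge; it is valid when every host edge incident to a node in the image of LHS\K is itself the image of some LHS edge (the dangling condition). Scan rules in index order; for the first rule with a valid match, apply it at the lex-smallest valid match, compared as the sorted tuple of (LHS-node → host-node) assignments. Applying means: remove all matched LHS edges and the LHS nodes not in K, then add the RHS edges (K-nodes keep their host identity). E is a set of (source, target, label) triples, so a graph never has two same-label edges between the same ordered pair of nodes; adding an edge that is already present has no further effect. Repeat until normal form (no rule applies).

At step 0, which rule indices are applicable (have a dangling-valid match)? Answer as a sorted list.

Answer: [R1]

Derivation:
R0: no valid match — LHS pattern not found
R1: 3 valid matches — {0↦0, 1↦3}, {0↦0, 1↦4}, {0↦1, 1↦5}
R2: no valid match — LHS pattern not found
R3: no valid match — LHS pattern not found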